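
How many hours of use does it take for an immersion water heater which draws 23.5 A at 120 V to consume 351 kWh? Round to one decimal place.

124.5 h

Power = 23.5 A × 120 V = 2820 W = 2.82 kW
Hours = 351 kWh ÷ 2.82 kW = 124.5 h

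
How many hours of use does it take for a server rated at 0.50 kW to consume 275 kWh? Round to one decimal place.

550.0 h

Hours = 275 kWh ÷ 0.5 kW = 550.0 h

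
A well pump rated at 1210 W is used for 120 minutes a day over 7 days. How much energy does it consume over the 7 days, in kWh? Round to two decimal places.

16.94 kWh

Runtime = 120 min × 7 = 840 min = 14 h
Energy = 1.21 kW × 14 h = 16.94 kWh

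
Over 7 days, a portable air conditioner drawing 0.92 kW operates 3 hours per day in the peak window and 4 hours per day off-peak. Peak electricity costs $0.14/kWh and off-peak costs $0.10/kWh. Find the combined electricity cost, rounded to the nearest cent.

$5.28

Peak energy = 0.92 kW × 3 h × 7 = 19.32 kWh
Off-peak energy = 0.92 kW × 4 h × 7 = 25.76 kWh
Cost = 19.32 × $0.14 + 25.76 × $0.10 = $2.7048 + $2.576 = $5.28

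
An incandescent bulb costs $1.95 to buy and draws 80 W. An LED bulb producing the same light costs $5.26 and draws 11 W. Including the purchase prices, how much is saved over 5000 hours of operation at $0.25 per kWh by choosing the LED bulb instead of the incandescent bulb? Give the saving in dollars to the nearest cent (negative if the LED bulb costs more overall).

$82.94

incandescent bulb: $1.95 + (80/1000) kW × 5000 h × $0.25 = $1.95 + $100 = $101.95
LED bulb: $5.26 + (11/1000) kW × 5000 h × $0.25 = $5.26 + $13.75 = $19.01
Saving = $101.95 − $19.01 = $82.94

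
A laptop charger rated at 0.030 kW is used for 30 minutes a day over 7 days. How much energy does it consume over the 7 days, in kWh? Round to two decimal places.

0.11 kWh

Runtime = 30 min × 7 = 210 min = 3.5 h
Energy = 0.03 kW × 3.5 h = 0.105 kWh ≈ 0.11 kWh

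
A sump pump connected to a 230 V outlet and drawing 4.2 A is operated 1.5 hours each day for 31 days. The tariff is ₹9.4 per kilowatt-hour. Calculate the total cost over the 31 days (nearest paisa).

₹422.24

Power = 4.2 A × 230 V = 966 W = 0.966 kW
Runtime = 1.5 h/day × 31 days = 46.5 h
Energy = 0.966 kW × 46.5 h = 44.919 kWh
Cost = 44.919 kWh × ₹9.4/kWh = ₹422.24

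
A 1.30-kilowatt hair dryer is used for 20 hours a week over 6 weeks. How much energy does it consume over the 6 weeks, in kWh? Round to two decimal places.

Runtime = 20 h/week × 6 weeks = 120 h
Energy = 1.3 kW × 120 h = 156 kWh

156.00 kWh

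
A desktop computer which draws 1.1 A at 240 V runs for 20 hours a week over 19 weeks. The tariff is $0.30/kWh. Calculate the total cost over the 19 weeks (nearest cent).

$30.10

Power = 1.1 A × 240 V = 264 W = 0.264 kW
Runtime = 20 h/week × 19 weeks = 380 h
Energy = 0.264 kW × 380 h = 100.32 kWh
Cost = 100.32 kWh × $0.30/kWh = $30.10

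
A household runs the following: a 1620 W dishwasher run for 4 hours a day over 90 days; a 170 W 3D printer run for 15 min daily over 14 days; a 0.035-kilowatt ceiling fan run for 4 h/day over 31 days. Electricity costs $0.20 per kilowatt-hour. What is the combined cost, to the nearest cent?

dishwasher: Runtime = 4 h/day × 90 days = 360 h
dishwasher: 1.62 kW × 360 h = 583.2 kWh
3D printer: Runtime = 15 min × 14 = 210 min = 3.5 h
3D printer: 0.17 kW × 3.5 h = 0.595 kWh
ceiling fan: Runtime = 4 h/day × 31 days = 124 h
ceiling fan: 0.035 kW × 124 h = 4.34 kWh
Total energy = 588.135 kWh
Cost = 588.135 × $0.20 = $117.63

$117.63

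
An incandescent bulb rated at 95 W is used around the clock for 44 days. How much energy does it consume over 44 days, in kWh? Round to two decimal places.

100.32 kWh

Runtime = 24 h × 44 = 1056 h
Energy = 0.095 kW × 1056 h = 100.32 kWh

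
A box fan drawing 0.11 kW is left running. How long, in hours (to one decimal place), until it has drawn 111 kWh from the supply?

1009.1 h

Hours = 111 kWh ÷ 0.11 kW = 1009.1 h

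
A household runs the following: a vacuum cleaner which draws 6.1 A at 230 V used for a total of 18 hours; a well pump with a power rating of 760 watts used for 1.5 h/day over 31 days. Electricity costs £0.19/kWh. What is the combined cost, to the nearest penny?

£11.51

vacuum cleaner: Power = 6.1 A × 230 V = 1403 W = 1.403 kW
vacuum cleaner: 1.403 kW × 18 h = 25.254 kWh
well pump: Runtime = 1.5 h/day × 31 days = 46.5 h
well pump: 0.76 kW × 46.5 h = 35.34 kWh
Total energy = 60.594 kWh
Cost = 60.594 × £0.19 = £11.51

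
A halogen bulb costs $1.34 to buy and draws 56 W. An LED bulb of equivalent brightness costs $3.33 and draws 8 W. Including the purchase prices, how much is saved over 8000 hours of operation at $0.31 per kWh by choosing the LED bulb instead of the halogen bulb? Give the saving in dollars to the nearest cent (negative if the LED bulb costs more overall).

halogen bulb: $1.34 + (56/1000) kW × 8000 h × $0.31 = $1.34 + $138.88 = $140.22
LED bulb: $3.33 + (8/1000) kW × 8000 h × $0.31 = $3.33 + $19.84 = $23.17
Saving = $140.22 − $23.17 = $117.05

$117.05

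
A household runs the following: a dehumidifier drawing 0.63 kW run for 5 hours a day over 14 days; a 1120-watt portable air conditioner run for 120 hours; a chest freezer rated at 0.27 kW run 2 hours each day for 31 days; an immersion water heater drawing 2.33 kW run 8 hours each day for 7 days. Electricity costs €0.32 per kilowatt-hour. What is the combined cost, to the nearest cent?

dehumidifier: Runtime = 5 h/day × 14 days = 70 h
dehumidifier: 0.63 kW × 70 h = 44.1 kWh
portable air conditioner: 1.12 kW × 120 h = 134.4 kWh
chest freezer: Runtime = 2 h/day × 31 days = 62 h
chest freezer: 0.27 kW × 62 h = 16.74 kWh
immersion water heater: Runtime = 8 h/day × 7 days = 56 h
immersion water heater: 2.33 kW × 56 h = 130.48 kWh
Total energy = 325.72 kWh
Cost = 325.72 × €0.32 = €104.23

€104.23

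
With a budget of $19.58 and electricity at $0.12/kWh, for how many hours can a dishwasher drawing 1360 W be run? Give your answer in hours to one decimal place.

Energy available = $19.58 ÷ $0.12/kWh = 163.1667 kWh
Hours = 163.1667 kWh ÷ 1.36 kW = 120.0 h

120.0 h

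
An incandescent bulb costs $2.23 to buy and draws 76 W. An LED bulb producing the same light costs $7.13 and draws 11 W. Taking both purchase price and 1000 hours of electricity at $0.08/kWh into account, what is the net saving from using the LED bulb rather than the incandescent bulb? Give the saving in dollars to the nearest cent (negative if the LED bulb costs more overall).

incandescent bulb: $2.23 + (76/1000) kW × 1000 h × $0.08 = $2.23 + $6.08 = $8.31
LED bulb: $7.13 + (11/1000) kW × 1000 h × $0.08 = $7.13 + $0.88 = $8.01
Saving = $8.31 − $8.01 = $0.3

$0.30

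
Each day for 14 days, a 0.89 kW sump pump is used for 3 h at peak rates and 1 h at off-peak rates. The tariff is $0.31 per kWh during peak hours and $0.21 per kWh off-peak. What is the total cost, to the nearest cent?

$14.20

Peak energy = 0.89 kW × 3 h × 14 = 37.38 kWh
Off-peak energy = 0.89 kW × 1 h × 14 = 12.46 kWh
Cost = 37.38 × $0.31 + 12.46 × $0.21 = $11.5878 + $2.6166 = $14.20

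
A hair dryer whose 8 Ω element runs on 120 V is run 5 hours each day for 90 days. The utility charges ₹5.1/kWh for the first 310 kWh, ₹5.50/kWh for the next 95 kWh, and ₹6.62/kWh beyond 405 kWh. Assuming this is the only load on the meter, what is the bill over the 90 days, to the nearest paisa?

Power = V²/R = 120²/8 = 1800 W = 1.8 kW
Runtime = 5 h/day × 90 days = 450 h
Energy = 1.8 kW × 450 h = 810 kWh
Tier 1 (0–310 kWh): 310 × ₹5.1 = ₹1581
Tier 2 (310–405 kWh): 95 × ₹5.50 = ₹522.5
Above 405 kWh: 405 × ₹6.62 = ₹2681.1
Bill = ₹4784.60

₹4784.60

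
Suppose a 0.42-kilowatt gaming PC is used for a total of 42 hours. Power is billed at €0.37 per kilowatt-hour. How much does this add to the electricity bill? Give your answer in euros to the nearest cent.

€6.53

Energy = 0.42 kW × 42 h = 17.64 kWh
Cost = 17.64 kWh × €0.37/kWh = €6.53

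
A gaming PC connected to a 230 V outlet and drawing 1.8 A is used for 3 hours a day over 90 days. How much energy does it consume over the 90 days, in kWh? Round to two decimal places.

Power = 1.8 A × 230 V = 414 W = 0.414 kW
Runtime = 3 h/day × 90 days = 270 h
Energy = 0.414 kW × 270 h = 111.78 kWh

111.78 kWh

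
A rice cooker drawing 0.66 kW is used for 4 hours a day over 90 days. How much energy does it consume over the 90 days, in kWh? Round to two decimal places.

237.60 kWh

Runtime = 4 h/day × 90 days = 360 h
Energy = 0.66 kW × 360 h = 237.6 kWh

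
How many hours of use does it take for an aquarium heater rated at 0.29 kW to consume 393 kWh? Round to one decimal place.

Hours = 393 kWh ÷ 0.29 kW = 1355.2 h

1355.2 h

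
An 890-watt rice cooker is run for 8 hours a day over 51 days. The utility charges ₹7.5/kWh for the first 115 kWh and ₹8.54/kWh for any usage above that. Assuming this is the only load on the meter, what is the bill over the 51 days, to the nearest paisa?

Runtime = 8 h/day × 51 days = 408 h
Energy = 0.89 kW × 408 h = 363.12 kWh
Tier 1 (0–115 kWh): 115 × ₹7.5 = ₹862.5
Above 115 kWh: 248.12 × ₹8.54 = ₹2118.9448
Bill = ₹2981.44

₹2981.44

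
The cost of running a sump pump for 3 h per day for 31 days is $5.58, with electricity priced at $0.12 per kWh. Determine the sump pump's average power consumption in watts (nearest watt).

500 W

Energy = $5.58 ÷ $0.12/kWh = 46.5 kWh
Runtime = 3 h/day × 31 days = 93 h
Power = 46.5 kWh ÷ 93 h = 0.5 kW = 500 W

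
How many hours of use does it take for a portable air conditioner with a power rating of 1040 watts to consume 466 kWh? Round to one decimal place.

Hours = 466 kWh ÷ 1.04 kW = 448.1 h

448.1 h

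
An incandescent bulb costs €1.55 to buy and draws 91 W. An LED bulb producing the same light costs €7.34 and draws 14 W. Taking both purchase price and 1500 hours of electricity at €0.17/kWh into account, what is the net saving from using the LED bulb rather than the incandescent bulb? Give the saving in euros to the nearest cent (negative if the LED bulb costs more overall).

incandescent bulb: €1.55 + (91/1000) kW × 1500 h × €0.17 = €1.55 + €23.205 = €24.755
LED bulb: €7.34 + (14/1000) kW × 1500 h × €0.17 = €7.34 + €3.57 = €10.91
Saving = €24.755 − €10.91 = €13.845 → €13.85

€13.85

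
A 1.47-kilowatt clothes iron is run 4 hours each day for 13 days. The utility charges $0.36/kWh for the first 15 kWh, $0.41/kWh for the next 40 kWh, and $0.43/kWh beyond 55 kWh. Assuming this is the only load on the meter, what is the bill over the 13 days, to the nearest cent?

$31.02

Runtime = 4 h/day × 13 days = 52 h
Energy = 1.47 kW × 52 h = 76.44 kWh
Tier 1 (0–15 kWh): 15 × $0.36 = $5.4
Tier 2 (15–55 kWh): 40 × $0.41 = $16.4
Above 55 kWh: 21.44 × $0.43 = $9.2192
Bill = $31.02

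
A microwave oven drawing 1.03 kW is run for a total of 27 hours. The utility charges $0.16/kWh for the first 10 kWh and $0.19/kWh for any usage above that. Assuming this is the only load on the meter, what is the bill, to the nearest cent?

Energy = 1.03 kW × 27 h = 27.81 kWh
Tier 1 (0–10 kWh): 10 × $0.16 = $1.6
Above 10 kWh: 17.81 × $0.19 = $3.3839
Bill = $4.98

$4.98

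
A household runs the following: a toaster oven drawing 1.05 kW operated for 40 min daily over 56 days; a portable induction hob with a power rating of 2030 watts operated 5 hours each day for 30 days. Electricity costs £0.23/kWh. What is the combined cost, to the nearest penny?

toaster oven: Runtime = 40 min × 56 = 2240 min = 37.333333… h
toaster oven: 1.05 kW × 37.333333… h = 39.2 kWh
portable induction hob: Runtime = 5 h/day × 30 days = 150 h
portable induction hob: 2.03 kW × 150 h = 304.5 kWh
Total energy = 343.7 kWh
Cost = 343.7 × £0.23 = £79.05

£79.05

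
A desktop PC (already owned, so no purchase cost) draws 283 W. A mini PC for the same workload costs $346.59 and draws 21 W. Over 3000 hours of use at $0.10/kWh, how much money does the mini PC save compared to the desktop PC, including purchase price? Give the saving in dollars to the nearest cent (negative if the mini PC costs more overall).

-$267.99

desktop PC: $0.00 + (283/1000) kW × 3000 h × $0.10 = $0.00 + $84.9 = $84.9
mini PC: $346.59 + (21/1000) kW × 3000 h × $0.10 = $346.59 + $6.3 = $352.89
Saving = $84.9 − $352.89 = −$267.99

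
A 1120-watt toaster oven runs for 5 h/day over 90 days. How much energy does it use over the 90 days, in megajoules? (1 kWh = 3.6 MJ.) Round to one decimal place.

Runtime = 5 h/day × 90 days = 450 h
Energy = 1.12 kW × 450 h = 504 kWh
= 504 × 3.6 MJ = 1814.4 MJ

1814.4 MJ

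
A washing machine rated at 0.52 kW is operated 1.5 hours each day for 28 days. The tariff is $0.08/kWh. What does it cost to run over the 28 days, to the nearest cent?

Runtime = 1.5 h/day × 28 days = 42 h
Energy = 0.52 kW × 42 h = 21.84 kWh
Cost = 21.84 kWh × $0.08/kWh = $1.75

$1.75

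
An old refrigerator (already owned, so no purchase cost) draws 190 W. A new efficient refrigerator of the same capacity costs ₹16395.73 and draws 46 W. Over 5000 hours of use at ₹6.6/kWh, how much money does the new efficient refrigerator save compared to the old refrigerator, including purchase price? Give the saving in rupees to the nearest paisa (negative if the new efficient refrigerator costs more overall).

-₹11643.73

old refrigerator: ₹0.00 + (190/1000) kW × 5000 h × ₹6.6 = ₹0.00 + ₹6270 = ₹6270
new efficient refrigerator: ₹16395.73 + (46/1000) kW × 5000 h × ₹6.6 = ₹16395.73 + ₹1518 = ₹17913.73
Saving = ₹6270 − ₹17913.73 = −₹11643.73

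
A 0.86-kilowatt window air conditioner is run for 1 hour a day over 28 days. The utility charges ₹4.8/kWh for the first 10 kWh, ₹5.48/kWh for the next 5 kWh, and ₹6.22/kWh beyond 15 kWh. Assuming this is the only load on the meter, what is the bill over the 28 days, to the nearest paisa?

Runtime = 1 h/day × 28 days = 28 h
Energy = 0.86 kW × 28 h = 24.08 kWh
Tier 1 (0–10 kWh): 10 × ₹4.8 = ₹48
Tier 2 (10–15 kWh): 5 × ₹5.48 = ₹27.4
Above 15 kWh: 9.08 × ₹6.22 = ₹56.4776
Bill = ₹131.88

₹131.88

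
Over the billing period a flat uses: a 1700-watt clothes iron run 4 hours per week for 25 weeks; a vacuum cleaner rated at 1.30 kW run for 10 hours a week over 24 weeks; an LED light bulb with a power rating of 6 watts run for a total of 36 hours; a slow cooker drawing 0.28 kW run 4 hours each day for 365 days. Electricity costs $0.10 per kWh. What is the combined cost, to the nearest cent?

clothes iron: Runtime = 4 h/week × 25 weeks = 100 h
clothes iron: 1.7 kW × 100 h = 170 kWh
vacuum cleaner: Runtime = 10 h/week × 24 weeks = 240 h
vacuum cleaner: 1.3 kW × 240 h = 312 kWh
LED light bulb: 0.006 kW × 36 h = 0.216 kWh
slow cooker: Runtime = 4 h/day × 365 days = 1460 h
slow cooker: 0.28 kW × 1460 h = 408.8 kWh
Total energy = 891.016 kWh
Cost = 891.016 × $0.10 = $89.10

$89.10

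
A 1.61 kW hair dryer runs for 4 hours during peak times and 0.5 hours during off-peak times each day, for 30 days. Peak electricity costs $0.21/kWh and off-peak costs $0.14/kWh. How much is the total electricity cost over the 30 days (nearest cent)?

Peak energy = 1.61 kW × 4 h × 30 = 193.2 kWh
Off-peak energy = 1.61 kW × 0.5 h × 30 = 24.15 kWh
Cost = 193.2 × $0.21 + 24.15 × $0.14 = $40.572 + $3.381 = $43.95

$43.95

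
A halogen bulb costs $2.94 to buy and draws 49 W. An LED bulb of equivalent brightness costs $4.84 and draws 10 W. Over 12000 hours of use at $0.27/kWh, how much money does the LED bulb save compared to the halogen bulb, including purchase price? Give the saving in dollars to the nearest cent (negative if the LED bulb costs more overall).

$124.46

halogen bulb: $2.94 + (49/1000) kW × 12000 h × $0.27 = $2.94 + $158.76 = $161.7
LED bulb: $4.84 + (10/1000) kW × 12000 h × $0.27 = $4.84 + $32.4 = $37.24
Saving = $161.7 − $37.24 = $124.46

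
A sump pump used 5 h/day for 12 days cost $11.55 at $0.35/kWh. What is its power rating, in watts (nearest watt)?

550 W

Energy = $11.55 ÷ $0.35/kWh = 33 kWh
Runtime = 5 h/day × 12 days = 60 h
Power = 33 kWh ÷ 60 h = 0.55 kW = 550 W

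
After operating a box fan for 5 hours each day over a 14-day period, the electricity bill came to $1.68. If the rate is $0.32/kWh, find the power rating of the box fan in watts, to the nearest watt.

75 W

Energy = $1.68 ÷ $0.32/kWh = 5.25 kWh
Runtime = 5 h/day × 14 days = 70 h
Power = 5.25 kWh ÷ 70 h = 0.075 kW = 75 W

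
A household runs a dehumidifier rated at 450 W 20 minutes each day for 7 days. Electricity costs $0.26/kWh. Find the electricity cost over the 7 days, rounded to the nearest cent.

Runtime = 20 min × 7 = 140 min = 2.333333… h
Energy = 0.45 kW × 2.333333… h = 1.05 kWh
Cost = 1.05 kWh × $0.26/kWh = $0.27

$0.27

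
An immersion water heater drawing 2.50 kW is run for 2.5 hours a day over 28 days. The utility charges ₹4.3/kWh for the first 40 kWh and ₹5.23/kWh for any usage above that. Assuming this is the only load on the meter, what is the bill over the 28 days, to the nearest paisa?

₹878.05

Runtime = 2.5 h/day × 28 days = 70 h
Energy = 2.5 kW × 70 h = 175 kWh
Tier 1 (0–40 kWh): 40 × ₹4.3 = ₹172
Above 40 kWh: 135 × ₹5.23 = ₹706.05
Bill = ₹878.05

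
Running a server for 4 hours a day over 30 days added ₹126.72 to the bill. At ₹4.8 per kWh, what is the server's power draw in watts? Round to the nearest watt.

Energy = ₹126.72 ÷ ₹4.8/kWh = 26.4 kWh
Runtime = 4 h/day × 30 days = 120 h
Power = 26.4 kWh ÷ 120 h = 0.22 kW = 220 W

220 W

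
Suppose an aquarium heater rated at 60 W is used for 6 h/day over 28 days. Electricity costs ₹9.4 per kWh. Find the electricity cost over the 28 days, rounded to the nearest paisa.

₹94.75

Runtime = 6 h/day × 28 days = 168 h
Energy = 0.06 kW × 168 h = 10.08 kWh
Cost = 10.08 kWh × ₹9.4/kWh = ₹94.75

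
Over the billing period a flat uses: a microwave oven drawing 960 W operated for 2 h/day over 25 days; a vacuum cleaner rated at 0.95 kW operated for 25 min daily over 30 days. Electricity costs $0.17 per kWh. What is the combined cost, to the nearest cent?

microwave oven: Runtime = 2 h/day × 25 days = 50 h
microwave oven: 0.96 kW × 50 h = 48 kWh
vacuum cleaner: Runtime = 25 min × 30 = 750 min = 12.5 h
vacuum cleaner: 0.95 kW × 12.5 h = 11.875 kWh
Total energy = 59.875 kWh
Cost = 59.875 × $0.17 = $10.18

$10.18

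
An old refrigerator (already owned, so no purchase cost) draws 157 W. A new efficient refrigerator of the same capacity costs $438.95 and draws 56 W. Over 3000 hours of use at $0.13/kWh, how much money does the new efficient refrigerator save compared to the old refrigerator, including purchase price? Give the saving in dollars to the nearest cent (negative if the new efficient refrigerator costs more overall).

old refrigerator: $0.00 + (157/1000) kW × 3000 h × $0.13 = $0.00 + $61.23 = $61.23
new efficient refrigerator: $438.95 + (56/1000) kW × 3000 h × $0.13 = $438.95 + $21.84 = $460.79
Saving = $61.23 − $460.79 = −$399.56

-$399.56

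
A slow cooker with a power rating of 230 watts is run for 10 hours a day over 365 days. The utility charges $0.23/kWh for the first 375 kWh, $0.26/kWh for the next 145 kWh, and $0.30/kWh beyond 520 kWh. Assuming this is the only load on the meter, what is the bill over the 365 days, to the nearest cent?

Runtime = 10 h/day × 365 days = 3650 h
Energy = 0.23 kW × 3650 h = 839.5 kWh
Tier 1 (0–375 kWh): 375 × $0.23 = $86.25
Tier 2 (375–520 kWh): 145 × $0.26 = $37.7
Above 520 kWh: 319.5 × $0.30 = $95.85
Bill = $219.80

$219.80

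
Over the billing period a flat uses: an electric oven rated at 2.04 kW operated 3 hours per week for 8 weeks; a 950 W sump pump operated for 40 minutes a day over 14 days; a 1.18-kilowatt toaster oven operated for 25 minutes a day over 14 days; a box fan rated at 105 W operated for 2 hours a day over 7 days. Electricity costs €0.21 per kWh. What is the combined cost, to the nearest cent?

electric oven: Runtime = 3 h/week × 8 weeks = 24 h
electric oven: 2.04 kW × 24 h = 48.96 kWh
sump pump: Runtime = 40 min × 14 = 560 min = 9.333333… h
sump pump: 0.95 kW × 9.333333… h = 8.866666… kWh
toaster oven: Runtime = 25 min × 14 = 350 min = 5.833333… h
toaster oven: 1.18 kW × 5.833333… h = 6.883333… kWh
box fan: Runtime = 2 h/day × 7 days = 14 h
box fan: 0.105 kW × 14 h = 1.47 kWh
Total energy = 66.18 kWh
Cost = 66.18 × €0.21 = €13.90

€13.90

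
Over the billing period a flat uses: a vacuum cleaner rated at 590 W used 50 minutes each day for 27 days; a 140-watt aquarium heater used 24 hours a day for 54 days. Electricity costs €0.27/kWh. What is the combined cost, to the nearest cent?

vacuum cleaner: Runtime = 50 min × 27 = 1350 min = 22.5 h
vacuum cleaner: 0.59 kW × 22.5 h = 13.275 kWh
aquarium heater: Runtime = 24 h × 54 = 1296 h
aquarium heater: 0.14 kW × 1296 h = 181.44 kWh
Total energy = 194.715 kWh
Cost = 194.715 × €0.27 = €52.57

€52.57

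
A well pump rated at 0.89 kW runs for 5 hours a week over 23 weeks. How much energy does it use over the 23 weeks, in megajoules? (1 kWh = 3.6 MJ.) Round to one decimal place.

368.5 MJ

Runtime = 5 h/week × 23 weeks = 115 h
Energy = 0.89 kW × 115 h = 102.35 kWh
= 102.35 × 3.6 MJ = 368.5 MJ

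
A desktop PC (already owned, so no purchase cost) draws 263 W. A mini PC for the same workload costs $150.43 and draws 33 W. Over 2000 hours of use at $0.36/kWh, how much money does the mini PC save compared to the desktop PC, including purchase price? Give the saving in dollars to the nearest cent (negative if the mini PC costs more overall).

desktop PC: $0.00 + (263/1000) kW × 2000 h × $0.36 = $0.00 + $189.36 = $189.36
mini PC: $150.43 + (33/1000) kW × 2000 h × $0.36 = $150.43 + $23.76 = $174.19
Saving = $189.36 − $174.19 = $15.17

$15.17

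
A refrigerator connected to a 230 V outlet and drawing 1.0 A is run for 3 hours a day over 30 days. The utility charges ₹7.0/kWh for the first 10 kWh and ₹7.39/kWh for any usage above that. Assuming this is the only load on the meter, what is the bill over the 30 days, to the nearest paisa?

₹149.07

Power = 1.0 A × 230 V = 230 W = 0.23 kW
Runtime = 3 h/day × 30 days = 90 h
Energy = 0.23 kW × 90 h = 20.7 kWh
Tier 1 (0–10 kWh): 10 × ₹7.0 = ₹70
Above 10 kWh: 10.7 × ₹7.39 = ₹79.073
Bill = ₹149.07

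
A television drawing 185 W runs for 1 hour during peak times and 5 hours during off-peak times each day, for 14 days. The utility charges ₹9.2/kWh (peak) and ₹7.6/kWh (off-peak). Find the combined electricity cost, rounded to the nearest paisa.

₹122.25

Peak energy = 0.185 kW × 1 h × 14 = 2.59 kWh
Off-peak energy = 0.185 kW × 5 h × 14 = 12.95 kWh
Cost = 2.59 × ₹9.2 + 12.95 × ₹7.6 = ₹23.828 + ₹98.42 = ₹122.25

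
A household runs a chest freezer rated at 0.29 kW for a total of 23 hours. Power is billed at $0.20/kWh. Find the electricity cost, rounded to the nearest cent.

$1.33

Energy = 0.29 kW × 23 h = 6.67 kWh
Cost = 6.67 kWh × $0.20/kWh = $1.33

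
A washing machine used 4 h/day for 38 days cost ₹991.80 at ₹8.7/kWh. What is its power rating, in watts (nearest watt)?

750 W

Energy = ₹991.80 ÷ ₹8.7/kWh = 114 kWh
Runtime = 4 h/day × 38 days = 152 h
Power = 114 kWh ÷ 152 h = 0.75 kW = 750 W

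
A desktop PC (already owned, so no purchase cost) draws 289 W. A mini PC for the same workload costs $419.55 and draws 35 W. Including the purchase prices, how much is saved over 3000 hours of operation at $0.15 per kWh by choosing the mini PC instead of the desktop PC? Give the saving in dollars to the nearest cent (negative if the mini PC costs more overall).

-$305.25

desktop PC: $0.00 + (289/1000) kW × 3000 h × $0.15 = $0.00 + $130.05 = $130.05
mini PC: $419.55 + (35/1000) kW × 3000 h × $0.15 = $419.55 + $15.75 = $435.3
Saving = $130.05 − $435.3 = −$305.25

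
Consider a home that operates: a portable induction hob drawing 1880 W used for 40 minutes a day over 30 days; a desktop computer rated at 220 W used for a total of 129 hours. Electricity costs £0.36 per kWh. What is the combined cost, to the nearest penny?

portable induction hob: Runtime = 40 min × 30 = 1200 min = 20 h
portable induction hob: 1.88 kW × 20 h = 37.6 kWh
desktop computer: 0.22 kW × 129 h = 28.38 kWh
Total energy = 65.98 kWh
Cost = 65.98 × £0.36 = £23.75

£23.75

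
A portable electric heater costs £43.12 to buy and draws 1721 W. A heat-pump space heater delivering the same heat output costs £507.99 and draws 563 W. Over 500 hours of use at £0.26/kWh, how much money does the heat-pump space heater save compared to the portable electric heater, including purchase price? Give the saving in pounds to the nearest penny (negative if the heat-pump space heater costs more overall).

-£314.33

portable electric heater: £43.12 + (1721/1000) kW × 500 h × £0.26 = £43.12 + £223.73 = £266.85
heat-pump space heater: £507.99 + (563/1000) kW × 500 h × £0.26 = £507.99 + £73.19 = £581.18
Saving = £266.85 − £581.18 = −£314.33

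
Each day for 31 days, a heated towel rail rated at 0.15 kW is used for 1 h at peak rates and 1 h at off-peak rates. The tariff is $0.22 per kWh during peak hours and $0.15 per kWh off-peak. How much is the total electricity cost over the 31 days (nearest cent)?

$1.72

Peak energy = 0.15 kW × 1 h × 31 = 4.65 kWh
Off-peak energy = 0.15 kW × 1 h × 31 = 4.65 kWh
Cost = 4.65 × $0.22 + 4.65 × $0.15 = $1.023 + $0.6975 = $1.72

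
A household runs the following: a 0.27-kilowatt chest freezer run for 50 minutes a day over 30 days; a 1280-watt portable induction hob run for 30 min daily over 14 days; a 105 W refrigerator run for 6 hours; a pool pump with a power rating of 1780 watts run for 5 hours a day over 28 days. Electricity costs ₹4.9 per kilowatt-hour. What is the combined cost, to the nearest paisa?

chest freezer: Runtime = 50 min × 30 = 1500 min = 25 h
chest freezer: 0.27 kW × 25 h = 6.75 kWh
portable induction hob: Runtime = 30 min × 14 = 420 min = 7 h
portable induction hob: 1.28 kW × 7 h = 8.96 kWh
refrigerator: 0.105 kW × 6 h = 0.63 kWh
pool pump: Runtime = 5 h/day × 28 days = 140 h
pool pump: 1.78 kW × 140 h = 249.2 kWh
Total energy = 265.54 kWh
Cost = 265.54 × ₹4.9 = ₹1301.15

₹1301.15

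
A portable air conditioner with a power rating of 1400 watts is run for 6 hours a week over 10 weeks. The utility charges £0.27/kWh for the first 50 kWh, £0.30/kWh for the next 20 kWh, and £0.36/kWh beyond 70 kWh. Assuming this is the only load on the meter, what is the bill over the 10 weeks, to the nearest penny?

Runtime = 6 h/week × 10 weeks = 60 h
Energy = 1.4 kW × 60 h = 84 kWh
Tier 1 (0–50 kWh): 50 × £0.27 = £13.5
Tier 2 (50–70 kWh): 20 × £0.30 = £6
Above 70 kWh: 14 × £0.36 = £5.04
Bill = £24.54

£24.54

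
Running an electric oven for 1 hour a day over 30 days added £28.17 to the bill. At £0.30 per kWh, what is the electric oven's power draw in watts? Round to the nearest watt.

Energy = £28.17 ÷ £0.30/kWh = 93.9 kWh
Runtime = 1 h/day × 30 days = 30 h
Power = 93.9 kWh ÷ 30 h = 3.13 kW = 3130 W

3130 W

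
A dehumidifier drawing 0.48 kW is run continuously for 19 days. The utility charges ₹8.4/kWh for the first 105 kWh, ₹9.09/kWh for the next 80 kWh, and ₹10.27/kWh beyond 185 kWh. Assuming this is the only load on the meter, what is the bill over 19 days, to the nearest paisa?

Runtime = 24 h × 19 = 456 h
Energy = 0.48 kW × 456 h = 218.88 kWh
Tier 1 (0–105 kWh): 105 × ₹8.4 = ₹882
Tier 2 (105–185 kWh): 80 × ₹9.09 = ₹727.2
Above 185 kWh: 33.88 × ₹10.27 = ₹347.9476
Bill = ₹1957.15

₹1957.15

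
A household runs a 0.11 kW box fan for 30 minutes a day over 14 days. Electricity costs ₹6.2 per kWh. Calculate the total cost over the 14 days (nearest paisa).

₹4.77

Runtime = 30 min × 14 = 420 min = 7 h
Energy = 0.11 kW × 7 h = 0.77 kWh
Cost = 0.77 kWh × ₹6.2/kWh = ₹4.77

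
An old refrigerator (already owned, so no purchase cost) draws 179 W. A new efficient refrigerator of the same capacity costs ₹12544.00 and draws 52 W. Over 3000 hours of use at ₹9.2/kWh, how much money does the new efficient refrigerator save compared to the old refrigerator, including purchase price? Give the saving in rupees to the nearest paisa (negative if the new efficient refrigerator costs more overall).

old refrigerator: ₹0.00 + (179/1000) kW × 3000 h × ₹9.2 = ₹0.00 + ₹4940.4 = ₹4940.4
new efficient refrigerator: ₹12544.00 + (52/1000) kW × 3000 h × ₹9.2 = ₹12544.00 + ₹1435.2 = ₹13979.2
Saving = ₹4940.4 − ₹13979.2 = −₹9038.8

-₹9038.80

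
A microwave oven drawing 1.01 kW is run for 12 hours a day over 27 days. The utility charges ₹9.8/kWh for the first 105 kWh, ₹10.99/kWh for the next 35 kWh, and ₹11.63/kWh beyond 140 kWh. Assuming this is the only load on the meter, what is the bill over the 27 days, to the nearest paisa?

₹3591.25

Runtime = 12 h/day × 27 days = 324 h
Energy = 1.01 kW × 324 h = 327.24 kWh
Tier 1 (0–105 kWh): 105 × ₹9.8 = ₹1029
Tier 2 (105–140 kWh): 35 × ₹10.99 = ₹384.65
Above 140 kWh: 187.24 × ₹11.63 = ₹2177.6012
Bill = ₹3591.25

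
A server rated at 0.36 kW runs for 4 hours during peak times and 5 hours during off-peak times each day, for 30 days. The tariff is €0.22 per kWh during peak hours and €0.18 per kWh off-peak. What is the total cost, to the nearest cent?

€19.22

Peak energy = 0.36 kW × 4 h × 30 = 43.2 kWh
Off-peak energy = 0.36 kW × 5 h × 30 = 54 kWh
Cost = 43.2 × €0.22 + 54 × €0.18 = €9.504 + €9.72 = €19.22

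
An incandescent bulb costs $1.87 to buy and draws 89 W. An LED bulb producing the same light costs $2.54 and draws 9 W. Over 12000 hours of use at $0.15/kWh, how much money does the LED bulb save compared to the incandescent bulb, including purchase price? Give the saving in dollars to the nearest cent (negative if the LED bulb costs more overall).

$143.33

incandescent bulb: $1.87 + (89/1000) kW × 12000 h × $0.15 = $1.87 + $160.2 = $162.07
LED bulb: $2.54 + (9/1000) kW × 12000 h × $0.15 = $2.54 + $16.2 = $18.74
Saving = $162.07 − $18.74 = $143.33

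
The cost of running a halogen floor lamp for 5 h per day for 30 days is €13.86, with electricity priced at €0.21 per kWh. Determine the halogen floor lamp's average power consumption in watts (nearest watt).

Energy = €13.86 ÷ €0.21/kWh = 66 kWh
Runtime = 5 h/day × 30 days = 150 h
Power = 66 kWh ÷ 150 h = 0.44 kW = 440 W

440 W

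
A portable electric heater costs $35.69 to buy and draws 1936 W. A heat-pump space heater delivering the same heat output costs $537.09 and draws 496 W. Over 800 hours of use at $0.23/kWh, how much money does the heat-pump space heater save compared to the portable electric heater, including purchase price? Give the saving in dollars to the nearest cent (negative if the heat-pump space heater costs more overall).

-$236.44

portable electric heater: $35.69 + (1936/1000) kW × 800 h × $0.23 = $35.69 + $356.224 = $391.914
heat-pump space heater: $537.09 + (496/1000) kW × 800 h × $0.23 = $537.09 + $91.264 = $628.354
Saving = $391.914 − $628.354 = −$236.44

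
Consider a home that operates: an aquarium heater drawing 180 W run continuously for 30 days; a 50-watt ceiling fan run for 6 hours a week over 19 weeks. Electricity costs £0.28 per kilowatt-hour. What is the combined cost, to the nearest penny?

aquarium heater: Runtime = 24 h × 30 = 720 h
aquarium heater: 0.18 kW × 720 h = 129.6 kWh
ceiling fan: Runtime = 6 h/week × 19 weeks = 114 h
ceiling fan: 0.05 kW × 114 h = 5.7 kWh
Total energy = 135.3 kWh
Cost = 135.3 × £0.28 = £37.88

£37.88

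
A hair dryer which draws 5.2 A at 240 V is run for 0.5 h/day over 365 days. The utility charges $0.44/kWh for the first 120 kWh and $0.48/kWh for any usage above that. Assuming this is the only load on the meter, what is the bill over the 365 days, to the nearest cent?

$104.52

Power = 5.2 A × 240 V = 1248 W = 1.248 kW
Runtime = 0.5 h/day × 365 days = 182.5 h
Energy = 1.248 kW × 182.5 h = 227.76 kWh
Tier 1 (0–120 kWh): 120 × $0.44 = $52.8
Above 120 kWh: 107.76 × $0.48 = $51.7248
Bill = $104.52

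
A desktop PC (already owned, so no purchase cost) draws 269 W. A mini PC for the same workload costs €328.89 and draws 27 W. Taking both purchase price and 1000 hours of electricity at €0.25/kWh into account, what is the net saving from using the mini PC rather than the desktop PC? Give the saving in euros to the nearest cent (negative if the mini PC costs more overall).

-€268.39

desktop PC: €0.00 + (269/1000) kW × 1000 h × €0.25 = €0.00 + €67.25 = €67.25
mini PC: €328.89 + (27/1000) kW × 1000 h × €0.25 = €328.89 + €6.75 = €335.64
Saving = €67.25 − €335.64 = −€268.39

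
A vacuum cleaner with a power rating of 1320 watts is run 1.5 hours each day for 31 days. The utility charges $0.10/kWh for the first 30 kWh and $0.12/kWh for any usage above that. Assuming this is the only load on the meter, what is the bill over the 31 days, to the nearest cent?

Runtime = 1.5 h/day × 31 days = 46.5 h
Energy = 1.32 kW × 46.5 h = 61.38 kWh
Tier 1 (0–30 kWh): 30 × $0.10 = $3
Above 30 kWh: 31.38 × $0.12 = $3.7656
Bill = $6.77

$6.77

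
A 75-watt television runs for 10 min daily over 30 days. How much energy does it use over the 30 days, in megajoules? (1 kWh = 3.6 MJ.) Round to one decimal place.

Runtime = 10 min × 30 = 300 min = 5 h
Energy = 0.075 kW × 5 h = 0.375 kWh
= 0.375 × 3.6 MJ = 1.4 MJ

1.4 MJ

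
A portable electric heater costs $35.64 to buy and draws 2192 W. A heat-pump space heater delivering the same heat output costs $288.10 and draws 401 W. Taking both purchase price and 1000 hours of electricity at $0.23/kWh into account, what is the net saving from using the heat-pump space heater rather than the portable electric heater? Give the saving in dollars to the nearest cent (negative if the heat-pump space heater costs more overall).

$159.47

portable electric heater: $35.64 + (2192/1000) kW × 1000 h × $0.23 = $35.64 + $504.16 = $539.8
heat-pump space heater: $288.10 + (401/1000) kW × 1000 h × $0.23 = $288.10 + $92.23 = $380.33
Saving = $539.8 − $380.33 = $159.47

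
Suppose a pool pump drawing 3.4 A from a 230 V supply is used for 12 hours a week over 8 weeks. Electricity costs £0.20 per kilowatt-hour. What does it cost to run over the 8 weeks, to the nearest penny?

Power = 3.4 A × 230 V = 782 W = 0.782 kW
Runtime = 12 h/week × 8 weeks = 96 h
Energy = 0.782 kW × 96 h = 75.072 kWh
Cost = 75.072 kWh × £0.20/kWh = £15.01

£15.01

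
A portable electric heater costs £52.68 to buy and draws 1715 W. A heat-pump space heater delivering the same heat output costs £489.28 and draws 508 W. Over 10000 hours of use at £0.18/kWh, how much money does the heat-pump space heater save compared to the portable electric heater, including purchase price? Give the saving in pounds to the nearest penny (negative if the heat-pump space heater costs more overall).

£1736.00

portable electric heater: £52.68 + (1715/1000) kW × 10000 h × £0.18 = £52.68 + £3087 = £3139.68
heat-pump space heater: £489.28 + (508/1000) kW × 10000 h × £0.18 = £489.28 + £914.4 = £1403.68
Saving = £3139.68 − £1403.68 = £1736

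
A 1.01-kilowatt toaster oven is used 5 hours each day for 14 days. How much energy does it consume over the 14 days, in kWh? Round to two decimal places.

70.70 kWh

Runtime = 5 h/day × 14 days = 70 h
Energy = 1.01 kW × 70 h = 70.7 kWh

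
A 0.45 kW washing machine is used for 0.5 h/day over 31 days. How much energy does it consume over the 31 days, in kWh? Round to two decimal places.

Runtime = 0.5 h/day × 31 days = 15.5 h
Energy = 0.45 kW × 15.5 h = 6.975 kWh ≈ 6.98 kWh

6.98 kWh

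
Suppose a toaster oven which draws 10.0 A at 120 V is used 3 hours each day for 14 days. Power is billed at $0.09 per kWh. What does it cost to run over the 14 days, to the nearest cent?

Power = 10.0 A × 120 V = 1200 W = 1.2 kW
Runtime = 3 h/day × 14 days = 42 h
Energy = 1.2 kW × 42 h = 50.4 kWh
Cost = 50.4 kWh × $0.09/kWh = $4.54

$4.54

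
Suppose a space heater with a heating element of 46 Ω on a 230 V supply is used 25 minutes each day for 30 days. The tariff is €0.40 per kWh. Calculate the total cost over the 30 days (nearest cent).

€5.75

Power = V²/R = 230²/46 = 1150 W = 1.15 kW
Runtime = 25 min × 30 = 750 min = 12.5 h
Energy = 1.15 kW × 12.5 h = 14.375 kWh
Cost = 14.375 kWh × €0.40/kWh = €5.75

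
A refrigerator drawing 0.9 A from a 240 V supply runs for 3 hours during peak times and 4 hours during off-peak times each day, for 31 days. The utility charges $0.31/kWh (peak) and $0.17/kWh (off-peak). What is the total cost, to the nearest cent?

Power = 0.9 A × 240 V = 216 W = 0.216 kW
Peak energy = 0.216 kW × 3 h × 31 = 20.088 kWh
Off-peak energy = 0.216 kW × 4 h × 31 = 26.784 kWh
Cost = 20.088 × $0.31 + 26.784 × $0.17 = $6.22728 + $4.55328 = $10.78

$10.78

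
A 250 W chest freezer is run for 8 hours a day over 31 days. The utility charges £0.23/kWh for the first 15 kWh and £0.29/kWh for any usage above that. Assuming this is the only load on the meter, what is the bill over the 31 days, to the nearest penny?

£17.08

Runtime = 8 h/day × 31 days = 248 h
Energy = 0.25 kW × 248 h = 62 kWh
Tier 1 (0–15 kWh): 15 × £0.23 = £3.45
Above 15 kWh: 47 × £0.29 = £13.63
Bill = £17.08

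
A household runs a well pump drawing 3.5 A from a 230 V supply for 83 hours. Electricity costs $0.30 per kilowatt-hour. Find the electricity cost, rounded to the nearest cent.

Power = 3.5 A × 230 V = 805 W = 0.805 kW
Energy = 0.805 kW × 83 h = 66.815 kWh
Cost = 66.815 kWh × $0.30/kWh = $20.04

$20.04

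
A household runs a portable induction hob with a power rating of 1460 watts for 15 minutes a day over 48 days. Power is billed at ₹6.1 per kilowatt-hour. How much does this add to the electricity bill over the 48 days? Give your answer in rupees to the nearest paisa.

₹106.87

Runtime = 15 min × 48 = 720 min = 12 h
Energy = 1.46 kW × 12 h = 17.52 kWh
Cost = 17.52 kWh × ₹6.1/kWh = ₹106.87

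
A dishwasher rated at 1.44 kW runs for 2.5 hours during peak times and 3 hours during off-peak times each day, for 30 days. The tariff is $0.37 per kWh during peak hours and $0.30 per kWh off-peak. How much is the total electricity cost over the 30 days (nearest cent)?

Peak energy = 1.44 kW × 2.5 h × 30 = 108 kWh
Off-peak energy = 1.44 kW × 3 h × 30 = 129.6 kWh
Cost = 108 × $0.37 + 129.6 × $0.30 = $39.96 + $38.88 = $78.84

$78.84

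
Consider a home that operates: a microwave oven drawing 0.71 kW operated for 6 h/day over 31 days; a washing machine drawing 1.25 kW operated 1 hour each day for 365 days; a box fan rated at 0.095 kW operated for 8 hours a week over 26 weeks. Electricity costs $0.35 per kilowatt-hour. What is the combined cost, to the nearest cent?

microwave oven: Runtime = 6 h/day × 31 days = 186 h
microwave oven: 0.71 kW × 186 h = 132.06 kWh
washing machine: Runtime = 1 h/day × 365 days = 365 h
washing machine: 1.25 kW × 365 h = 456.25 kWh
box fan: Runtime = 8 h/week × 26 weeks = 208 h
box fan: 0.095 kW × 208 h = 19.76 kWh
Total energy = 608.07 kWh
Cost = 608.07 × $0.35 = $212.82

$212.82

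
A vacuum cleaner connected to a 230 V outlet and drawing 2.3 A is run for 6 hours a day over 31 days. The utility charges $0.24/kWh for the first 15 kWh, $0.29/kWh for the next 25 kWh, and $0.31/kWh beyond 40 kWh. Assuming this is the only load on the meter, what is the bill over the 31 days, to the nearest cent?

Power = 2.3 A × 230 V = 529 W = 0.529 kW
Runtime = 6 h/day × 31 days = 186 h
Energy = 0.529 kW × 186 h = 98.394 kWh
Tier 1 (0–15 kWh): 15 × $0.24 = $3.6
Tier 2 (15–40 kWh): 25 × $0.29 = $7.25
Above 40 kWh: 58.394 × $0.31 = $18.10214
Bill = $28.95

$28.95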